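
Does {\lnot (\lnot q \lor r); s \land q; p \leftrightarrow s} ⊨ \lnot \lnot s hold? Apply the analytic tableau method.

Initial set: {\lnot (\lnot q \lor r); (s \land q); (p \leftrightarrow s); \lnot \lnot \lnot s}.
\lnot (\lnot q \lor r): α-rule — add \lnot \lnot q, \lnot r.
(s \land q): α-rule — add s, q.
\lnot \lnot \lnot s: drop double negation, giving \lnot s.
× closes — contains both s and \lnot s.
All 1 branch closes.
Every branch closed, so the premises entail the conclusion.

Yes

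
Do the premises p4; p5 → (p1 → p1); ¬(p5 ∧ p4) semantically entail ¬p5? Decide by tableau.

Initial set: {T p4; T (p5 → (p1 → p1)); T ¬(p5 ∧ p4); F ¬p5}.
T (p5 → (p1 → p1)): β-rule — branch into F p5  //  T (p1 → p1).
  branch 1 (add F p5):
    × closes — contains both p5 and ¬p5.
  branch 2 (add T (p1 → p1)):
    T ¬(p5 ∧ p4): β-rule — branch into F p5  //  F p4.
      branch 2.1 (add F p5):
        × closes — contains both p5 and ¬p5.
      branch 2.2 (add F p4):
        × closes — contains both p4 and ¬p4.
All 3 branches close.
Every branch closed, so the premises entail the conclusion.

Yes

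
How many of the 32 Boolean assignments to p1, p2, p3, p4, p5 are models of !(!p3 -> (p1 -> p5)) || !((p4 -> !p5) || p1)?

8

Initial set: {(!(!p3 -> (p1 -> p5)) || !((p4 -> !p5) || p1))}.
(!(!p3 -> (p1 -> p5)) || !((p4 -> !p5) || p1)): β-rule — branch into !(!p3 -> (p1 -> p5))  //  !((p4 -> !p5) || p1).
  branch 1 (add !(!p3 -> (p1 -> p5))):
    !(!p3 -> (p1 -> p5)): α-rule — add !p3, !(p1 -> p5).
    !(p1 -> p5): α-rule — add p1, !p5.
    ○ open, literals {p1=1, p3=0, p5=0}.
  branch 2 (add !((p4 -> !p5) || p1)):
    !((p4 -> !p5) || p1): α-rule — add !(p4 -> !p5), !p1.
    !(p4 -> !p5): α-rule — add p4, !!p5.
    ○ open, literals {p1=0, p4=1, p5=1}.
0 branches closed, 2 open.
Each open branch fixes some atoms; the unmentioned ones are free. Counting distinct full assignments: branch {p1=1, p3=0, p5=0} (p2, p4) contributes 4 new; branch {p1=0, p4=1, p5=1} (p2, p3) contributes 4 new. Total: 8.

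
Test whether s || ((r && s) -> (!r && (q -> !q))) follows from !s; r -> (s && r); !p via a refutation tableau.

Yes

Initial set: {!s; (r -> (s && r)); !p; !(s || ((r && s) -> (!r && (q -> !q))))}.
!(s || ((r && s) -> (!r && (q -> !q)))): α-rule — add !s, !((r && s) -> (!r && (q -> !q))).
!((r && s) -> (!r && (q -> !q))): α-rule — add (r && s), !(!r && (q -> !q)).
(r && s): α-rule — add r, s.
× closes — contains both s and !s.
All 1 branch closes.
Every branch closed, so the premises entail the conclusion.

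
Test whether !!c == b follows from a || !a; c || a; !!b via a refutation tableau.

No

Initial set: {(a || !a); (c || a); !!b; !(!!c == b)}.
!!b: drop double negation, giving b.
(a || !a): β-rule — branch into a  //  !a.
  branch 1 (add a):
    (c || a): β-rule — branch into c  //  a.
      branch 1.1 (add c):
        !(!!c == b): β-rule — branch into !!c, !b  //  !!!c, b.
          branch 1.1.1 (add !!c, !b):
            × closes — contains both b and !b.
          branch 1.1.2 (add !!!c, b):
            !!!c: drop double negation, giving !c.
            × closes — contains both c and !c.
      branch 1.2 (add a):
        !(!!c == b): β-rule — branch into !!c, !b  //  !!!c, b.
          branch 1.2.1 (add !!c, !b):
            × closes — contains both b and !b.
          branch 1.2.2 (add !!!c, b):
            !!!c: drop double negation, giving !c.
            ○ open, literals {a=T, b=T, c=F}.
  branch 2 (add !a):
    (c || a): β-rule — branch into c  //  a.
      branch 2.1 (add c):
        !(!!c == b): β-rule — branch into !!c, !b  //  !!!c, b.
          branch 2.1.1 (add !!c, !b):
            × closes — contains both b and !b.
          branch 2.1.2 (add !!!c, b):
            !!!c: drop double negation, giving !c.
            × closes — contains both c and !c.
      branch 2.2 (add a):
        × closes — contains both a and !a.
6 branches closed, 1 open.
An open branch gives a countermodel: a=T, b=T, c=F (unmentioned atoms arbitrary); the premises hold there but the conclusion fails.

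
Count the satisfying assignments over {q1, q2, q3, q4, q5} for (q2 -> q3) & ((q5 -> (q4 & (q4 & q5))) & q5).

Initial set: {T ((q2 -> q3) & ((q5 -> (q4 & (q4 & q5))) & q5))}.
T ((q2 -> q3) & ((q5 -> (q4 & (q4 & q5))) & q5)): α-rule — add T (q2 -> q3), T ((q5 -> (q4 & (q4 & q5))) & q5).
T ((q5 -> (q4 & (q4 & q5))) & q5): α-rule — add T (q5 -> (q4 & (q4 & q5))), T q5.
T (q2 -> q3): β-rule — branch into F q2  //  T q3.
  branch 1 (add F q2):
    T (q5 -> (q4 & (q4 & q5))): β-rule — branch into F q5  //  T (q4 & (q4 & q5)).
      branch 1.1 (add F q5):
        × closes — contains both q5 and ~q5.
      branch 1.2 (add T (q4 & (q4 & q5))):
        T (q4 & (q4 & q5)): α-rule — add T q4, T (q4 & q5).
        T (q4 & q5): α-rule — add T q4, T q5.
        ○ open, literals {q2=F, q4=T, q5=T}.
  branch 2 (add T q3):
    T (q5 -> (q4 & (q4 & q5))): β-rule — branch into F q5  //  T (q4 & (q4 & q5)).
      branch 2.1 (add F q5):
        × closes — contains both q5 and ~q5.
      branch 2.2 (add T (q4 & (q4 & q5))):
        T (q4 & (q4 & q5)): α-rule — add T q4, T (q4 & q5).
        T (q4 & q5): α-rule — add T q4, T q5.
        ○ open, literals {q3=T, q4=T, q5=T}.
2 branches closed, 2 open.
Each open branch fixes some atoms; the unmentioned ones are free. Counting distinct full assignments: branch {q2=F, q4=T, q5=T} (q1, q3) contributes 4 new; branch {q3=T, q4=T, q5=T} (q1, q2) contributes 2 new. Total: 6.

6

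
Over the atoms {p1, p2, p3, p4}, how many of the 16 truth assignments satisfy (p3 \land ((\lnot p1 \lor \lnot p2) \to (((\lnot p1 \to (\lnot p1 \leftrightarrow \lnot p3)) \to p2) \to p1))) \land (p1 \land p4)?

2

Initial set: {T ((p3 \land ((\lnot p1 \lor \lnot p2) \to (((\lnot p1 \to (\lnot p1 \leftrightarrow \lnot p3)) \to p2) \to p1))) \land (p1 \land p4))}.
T ((p3 \land ((\lnot p1 \lor \lnot p2) \to (((\lnot p1 \to (\lnot p1 \leftrightarrow \lnot p3)) \to p2) \to p1))) \land (p1 \land p4)): α-rule — add T (p3 \land ((\lnot p1 \lor \lnot p2) \to (((\lnot p1 \to (\lnot p1 \leftrightarrow \lnot p3)) \to p2) \to p1))), T (p1 \land p4).
T (p3 \land ((\lnot p1 \lor \lnot p2) \to (((\lnot p1 \to (\lnot p1 \leftrightarrow \lnot p3)) \to p2) \to p1))): α-rule — add T p3, T ((\lnot p1 \lor \lnot p2) \to (((\lnot p1 \to (\lnot p1 \leftrightarrow \lnot p3)) \to p2) \to p1)).
T (p1 \land p4): α-rule — add T p1, T p4.
T ((\lnot p1 \lor \lnot p2) \to (((\lnot p1 \to (\lnot p1 \leftrightarrow \lnot p3)) \to p2) \to p1)): β-rule — branch into F (\lnot p1 \lor \lnot p2)  //  T (((\lnot p1 \to (\lnot p1 \leftrightarrow \lnot p3)) \to p2) \to p1).
  branch 1 (add F (\lnot p1 \lor \lnot p2)):
    F (\lnot p1 \lor \lnot p2): α-rule — add F \lnot p1, F \lnot p2.
    ○ open, literals {p1=true, p2=true, p3=true, p4=true}.
  branch 2 (add T (((\lnot p1 \to (\lnot p1 \leftrightarrow \lnot p3)) \to p2) \to p1)):
    T (((\lnot p1 \to (\lnot p1 \leftrightarrow \lnot p3)) \to p2) \to p1): β-rule — branch into F ((\lnot p1 \to (\lnot p1 \leftrightarrow \lnot p3)) \to p2)  //  T p1.
      branch 2.1 (add F ((\lnot p1 \to (\lnot p1 \leftrightarrow \lnot p3)) \to p2)):
        F ((\lnot p1 \to (\lnot p1 \leftrightarrow \lnot p3)) \to p2): α-rule — add T (\lnot p1 \to (\lnot p1 \leftrightarrow \lnot p3)), F p2.
        T (\lnot p1 \to (\lnot p1 \leftrightarrow \lnot p3)): β-rule — branch into F \lnot p1  //  T (\lnot p1 \leftrightarrow \lnot p3).
          branch 2.1.1 (add F \lnot p1):
            ○ open, literals {p1=true, p2=false, p3=true, p4=true}.
          branch 2.1.2 (add T (\lnot p1 \leftrightarrow \lnot p3)):
            T (\lnot p1 \leftrightarrow \lnot p3): β-rule — branch into T \lnot p1, T \lnot p3  //  F \lnot p1, F \lnot p3.
              branch 2.1.2.1 (add T \lnot p1, T \lnot p3):
                × closes — contains both p1 and \lnot p1.
              branch 2.1.2.2 (add F \lnot p1, F \lnot p3):
                ○ open, literals {p1=true, p2=false, p3=true, p4=true}.
      branch 2.2 (add T p1):
        ○ open, literals {p1=true, p3=true, p4=true}.
1 branch closed, 4 open.
Each open branch fixes some atoms; the unmentioned ones are free. Counting distinct full assignments: branch {p1=true, p2=true, p3=true, p4=true} (none free) contributes 1 new; branch {p1=true, p2=false, p3=true, p4=true} (none free) contributes 1 new; branch {p1=true, p2=false, p3=true, p4=true} (none free) contributes 0 new; branch {p1=true, p3=true, p4=true} (p2) contributes 0 new. Total: 2.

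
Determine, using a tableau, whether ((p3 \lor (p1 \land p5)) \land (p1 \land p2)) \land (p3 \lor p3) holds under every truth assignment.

Not valid

Assume the negation and expand:
Initial set: {\lnot (((p3 \lor (p1 \land p5)) \land (p1 \land p2)) \land (p3 \lor p3))}.
\lnot (((p3 \lor (p1 \land p5)) \land (p1 \land p2)) \land (p3 \lor p3)): β-rule — branch into \lnot ((p3 \lor (p1 \land p5)) \land (p1 \land p2))  //  \lnot (p3 \lor p3).
  branch 1 (add \lnot ((p3 \lor (p1 \land p5)) \land (p1 \land p2))):
    \lnot ((p3 \lor (p1 \land p5)) \land (p1 \land p2)): β-rule — branch into \lnot (p3 \lor (p1 \land p5))  //  \lnot (p1 \land p2).
      branch 1.1 (add \lnot (p3 \lor (p1 \land p5))):
        \lnot (p3 \lor (p1 \land p5)): α-rule — add \lnot p3, \lnot (p1 \land p5).
        \lnot (p1 \land p5): β-rule — branch into \lnot p1  //  \lnot p5.
          branch 1.1.1 (add \lnot p1):
            ○ open, literals {p1=0, p3=0}.
          branch 1.1.2 (add \lnot p5):
            ○ open, literals {p3=0, p5=0}.
      branch 1.2 (add \lnot (p1 \land p2)):
        \lnot (p1 \land p2): β-rule — branch into \lnot p1  //  \lnot p2.
          branch 1.2.1 (add \lnot p1):
            ○ open, literals {p1=0}.
          branch 1.2.2 (add \lnot p2):
            ○ open, literals {p2=0}.
  branch 2 (add \lnot (p3 \lor p3)):
    \lnot (p3 \lor p3): α-rule — add \lnot p3, \lnot p3.
    ○ open, literals {p3=0}.
0 branches closed, 5 open.
An open branch gives a countermodel: p1=0, p3=0 (unmentioned atoms arbitrary); under it the original formula is false.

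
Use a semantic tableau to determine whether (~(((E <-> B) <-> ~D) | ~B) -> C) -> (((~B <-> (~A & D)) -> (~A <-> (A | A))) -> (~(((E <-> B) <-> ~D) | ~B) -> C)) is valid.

Valid

Assume the negation and expand:
Initial set: {F ((~(((E <-> B) <-> ~D) | ~B) -> C) -> (((~B <-> (~A & D)) -> (~A <-> (A | A))) -> (~(((E <-> B) <-> ~D) | ~B) -> C)))}.
F ((~(((E <-> B) <-> ~D) | ~B) -> C) -> (((~B <-> (~A & D)) -> (~A <-> (A | A))) -> (~(((E <-> B) <-> ~D) | ~B) -> C))): α-rule — add T (~(((E <-> B) <-> ~D) | ~B) -> C), F (((~B <-> (~A & D)) -> (~A <-> (A | A))) -> (~(((E <-> B) <-> ~D) | ~B) -> C)).
F (((~B <-> (~A & D)) -> (~A <-> (A | A))) -> (~(((E <-> B) <-> ~D) | ~B) -> C)): α-rule — add T ((~B <-> (~A & D)) -> (~A <-> (A | A))), F (~(((E <-> B) <-> ~D) | ~B) -> C).
F (~(((E <-> B) <-> ~D) | ~B) -> C): α-rule — add T ~(((E <-> B) <-> ~D) | ~B), F C.
T ~(((E <-> B) <-> ~D) | ~B): α-rule — add F ((E <-> B) <-> ~D), F ~B.
T (~(((E <-> B) <-> ~D) | ~B) -> C): β-rule — branch into F ~(((E <-> B) <-> ~D) | ~B)  //  T C.
  branch 1 (add F ~(((E <-> B) <-> ~D) | ~B)):
    T ((~B <-> (~A & D)) -> (~A <-> (A | A))): β-rule — branch into F (~B <-> (~A & D))  //  T (~A <-> (A | A)).
      branch 1.1 (add F (~B <-> (~A & D))):
        F ((E <-> B) <-> ~D): β-rule — branch into T (E <-> B), F ~D  //  F (E <-> B), T ~D.
          branch 1.1.1 (add T (E <-> B), F ~D):
            F ~(((E <-> B) <-> ~D) | ~B): β-rule — branch into T ((E <-> B) <-> ~D)  //  T ~B.
              branch 1.1.1.1 (add T ((E <-> B) <-> ~D)):
                F (~B <-> (~A & D)): β-rule — branch into T ~B, F (~A & D)  //  F ~B, T (~A & D).
                  branch 1.1.1.1.1 (add T ~B, F (~A & D)):
                    × closes — contains both B and ~B.
                  branch 1.1.1.1.2 (add F ~B, T (~A & D)):
                    T (~A & D): α-rule — add T ~A, T D.
                    T (E <-> B): β-rule — branch into T E, T B  //  F E, F B.
                      branch 1.1.1.1.2.1 (add T E, T B):
                        T ((E <-> B) <-> ~D): β-rule — branch into T (E <-> B), T ~D  //  F (E <-> B), F ~D.
                          branch 1.1.1.1.2.1.1 (add T (E <-> B), T ~D):
                            × closes — contains both D and ~D.
                          branch 1.1.1.1.2.1.2 (add F (E <-> B), F ~D):
                            F (E <-> B): β-rule — branch into T E, F B  //  F E, T B.
                              branch 1.1.1.1.2.1.2.1 (add T E, F B):
                                × closes — contains both B and ~B.
                              branch 1.1.1.1.2.1.2.2 (add F E, T B):
                                × closes — contains both E and ~E.
                      branch 1.1.1.1.2.2 (add F E, F B):
                        × closes — contains both B and ~B.
              branch 1.1.1.2 (add T ~B):
                × closes — contains both B and ~B.
          branch 1.1.2 (add F (E <-> B), T ~D):
            F ~(((E <-> B) <-> ~D) | ~B): β-rule — branch into T ((E <-> B) <-> ~D)  //  T ~B.
              branch 1.1.2.1 (add T ((E <-> B) <-> ~D)):
                F (~B <-> (~A & D)): β-rule — branch into T ~B, F (~A & D)  //  F ~B, T (~A & D).
                  branch 1.1.2.1.1 (add T ~B, F (~A & D)):
                    × closes — contains both B and ~B.
                  branch 1.1.2.1.2 (add F ~B, T (~A & D)):
                    T (~A & D): α-rule — add T ~A, T D.
                    × closes — contains both D and ~D.
              branch 1.1.2.2 (add T ~B):
                × closes — contains both B and ~B.
      branch 1.2 (add T (~A <-> (A | A))):
        F ((E <-> B) <-> ~D): β-rule — branch into T (E <-> B), F ~D  //  F (E <-> B), T ~D.
          branch 1.2.1 (add T (E <-> B), F ~D):
            F ~(((E <-> B) <-> ~D) | ~B): β-rule — branch into T ((E <-> B) <-> ~D)  //  T ~B.
              branch 1.2.1.1 (add T ((E <-> B) <-> ~D)):
                T (~A <-> (A | A)): β-rule — branch into T ~A, T (A | A)  //  F ~A, F (A | A).
                  branch 1.2.1.1.1 (add T ~A, T (A | A)):
                    T (E <-> B): β-rule — branch into T E, T B  //  F E, F B.
                      branch 1.2.1.1.1.1 (add T E, T B):
                        T ((E <-> B) <-> ~D): β-rule — branch into T (E <-> B), T ~D  //  F (E <-> B), F ~D.
                          branch 1.2.1.1.1.1.1 (add T (E <-> B), T ~D):
                            × closes — contains both D and ~D.
                          branch 1.2.1.1.1.1.2 (add F (E <-> B), F ~D):
                            T (A | A): β-rule — branch into T A  //  T A.
                              branch 1.2.1.1.1.1.2.1 (add T A):
                                × closes — contains both A and ~A.
                              branch 1.2.1.1.1.1.2.2 (add T A):
                                × closes — contains both A and ~A.
                      branch 1.2.1.1.1.2 (add F E, F B):
                        × closes — contains both B and ~B.
                  branch 1.2.1.1.2 (add F ~A, F (A | A)):
                    F (A | A): α-rule — add F A, F A.
                    × closes — contains both A and ~A.
              branch 1.2.1.2 (add T ~B):
                × closes — contains both B and ~B.
          branch 1.2.2 (add F (E <-> B), T ~D):
            F ~(((E <-> B) <-> ~D) | ~B): β-rule — branch into T ((E <-> B) <-> ~D)  //  T ~B.
              branch 1.2.2.1 (add T ((E <-> B) <-> ~D)):
                T (~A <-> (A | A)): β-rule — branch into T ~A, T (A | A)  //  F ~A, F (A | A).
                  branch 1.2.2.1.1 (add T ~A, T (A | A)):
                    F (E <-> B): β-rule — branch into T E, F B  //  F E, T B.
                      branch 1.2.2.1.1.1 (add T E, F B):
                        × closes — contains both B and ~B.
                      branch 1.2.2.1.1.2 (add F E, T B):
                        T ((E <-> B) <-> ~D): β-rule — branch into T (E <-> B), T ~D  //  F (E <-> B), F ~D.
                          branch 1.2.2.1.1.2.1 (add T (E <-> B), T ~D):
                            T (A | A): β-rule — branch into T A  //  T A.
                              branch 1.2.2.1.1.2.1.1 (add T A):
                                × closes — contains both A and ~A.
                              branch 1.2.2.1.1.2.1.2 (add T A):
                                × closes — contains both A and ~A.
                          branch 1.2.2.1.1.2.2 (add F (E <-> B), F ~D):
                            × closes — contains both D and ~D.
                  branch 1.2.2.1.2 (add F ~A, F (A | A)):
                    F (A | A): α-rule — add F A, F A.
                    × closes — contains both A and ~A.
              branch 1.2.2.2 (add T ~B):
                × closes — contains both B and ~B.
  branch 2 (add T C):
    × closes — contains both C and ~C.
All 22 branches close.
Every branch closed, so the negation is unsatisfiable and the formula is valid.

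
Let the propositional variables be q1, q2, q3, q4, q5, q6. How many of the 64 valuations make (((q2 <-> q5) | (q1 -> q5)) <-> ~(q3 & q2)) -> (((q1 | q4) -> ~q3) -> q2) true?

Initial set: {T ((((q2 <-> q5) | (q1 -> q5)) <-> ~(q3 & q2)) -> (((q1 | q4) -> ~q3) -> q2))}.
T ((((q2 <-> q5) | (q1 -> q5)) <-> ~(q3 & q2)) -> (((q1 | q4) -> ~q3) -> q2)): β-rule — branch into F (((q2 <-> q5) | (q1 -> q5)) <-> ~(q3 & q2))  //  T (((q1 | q4) -> ~q3) -> q2).
  branch 1 (add F (((q2 <-> q5) | (q1 -> q5)) <-> ~(q3 & q2))):
    F (((q2 <-> q5) | (q1 -> q5)) <-> ~(q3 & q2)): β-rule — branch into T ((q2 <-> q5) | (q1 -> q5)), F ~(q3 & q2)  //  F ((q2 <-> q5) | (q1 -> q5)), T ~(q3 & q2).
      branch 1.1 (add T ((q2 <-> q5) | (q1 -> q5)), F ~(q3 & q2)):
        F ~(q3 & q2): α-rule — add T q3, T q2.
        T ((q2 <-> q5) | (q1 -> q5)): β-rule — branch into T (q2 <-> q5)  //  T (q1 -> q5).
          branch 1.1.1 (add T (q2 <-> q5)):
            T (q2 <-> q5): β-rule — branch into T q2, T q5  //  F q2, F q5.
              branch 1.1.1.1 (add T q2, T q5):
                ○ open, literals {q2=true, q3=true, q5=true}.
              branch 1.1.1.2 (add F q2, F q5):
                × closes — contains both q2 and ~q2.
          branch 1.1.2 (add T (q1 -> q5)):
            T (q1 -> q5): β-rule — branch into F q1  //  T q5.
              branch 1.1.2.1 (add F q1):
                ○ open, literals {q1=false, q2=true, q3=true}.
              branch 1.1.2.2 (add T q5):
                ○ open, literals {q2=true, q3=true, q5=true}.
      branch 1.2 (add F ((q2 <-> q5) | (q1 -> q5)), T ~(q3 & q2)):
        F ((q2 <-> q5) | (q1 -> q5)): α-rule — add F (q2 <-> q5), F (q1 -> q5).
        F (q1 -> q5): α-rule — add T q1, F q5.
        T ~(q3 & q2): β-rule — branch into F q3  //  F q2.
          branch 1.2.1 (add F q3):
            F (q2 <-> q5): β-rule — branch into T q2, F q5  //  F q2, T q5.
              branch 1.2.1.1 (add T q2, F q5):
                ○ open, literals {q1=true, q2=true, q3=false, q5=false}.
              branch 1.2.1.2 (add F q2, T q5):
                × closes — contains both q5 and ~q5.
          branch 1.2.2 (add F q2):
            F (q2 <-> q5): β-rule — branch into T q2, F q5  //  F q2, T q5.
              branch 1.2.2.1 (add T q2, F q5):
                × closes — contains both q2 and ~q2.
              branch 1.2.2.2 (add F q2, T q5):
                × closes — contains both q5 and ~q5.
  branch 2 (add T (((q1 | q4) -> ~q3) -> q2)):
    T (((q1 | q4) -> ~q3) -> q2): β-rule — branch into F ((q1 | q4) -> ~q3)  //  T q2.
      branch 2.1 (add F ((q1 | q4) -> ~q3)):
        F ((q1 | q4) -> ~q3): α-rule — add T (q1 | q4), F ~q3.
        T (q1 | q4): β-rule — branch into T q1  //  T q4.
          branch 2.1.1 (add T q1):
            ○ open, literals {q1=true, q3=true}.
          branch 2.1.2 (add T q4):
            ○ open, literals {q3=true, q4=true}.
      branch 2.2 (add T q2):
        ○ open, literals {q2=true}.
4 branches closed, 7 open.
Each open branch fixes some atoms; the unmentioned ones are free. Counting distinct full assignments: branch {q2=true, q3=true, q5=true} (q1, q4, q6) contributes 8 new; branch {q1=false, q2=true, q3=true} (q4, q5, q6) contributes 4 new; branch {q2=true, q3=true, q5=true} (q1, q4, q6) contributes 0 new; branch {q1=true, q2=true, q3=false, q5=false} (q4, q6) contributes 4 new; branch {q1=true, q3=true} (q2, q4, q5, q6) contributes 12 new; branch {q3=true, q4=true} (q1, q2, q5, q6) contributes 4 new; branch {q2=true} (q1, q3, q4, q5, q6) contributes 12 new. Total: 44.

44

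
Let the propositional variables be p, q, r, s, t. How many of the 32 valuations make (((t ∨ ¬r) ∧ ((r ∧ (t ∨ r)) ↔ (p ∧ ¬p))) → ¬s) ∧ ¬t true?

12

Initial set: {((((t ∨ ¬r) ∧ ((r ∧ (t ∨ r)) ↔ (p ∧ ¬p))) → ¬s) ∧ ¬t)}.
((((t ∨ ¬r) ∧ ((r ∧ (t ∨ r)) ↔ (p ∧ ¬p))) → ¬s) ∧ ¬t): α-rule — add (((t ∨ ¬r) ∧ ((r ∧ (t ∨ r)) ↔ (p ∧ ¬p))) → ¬s), ¬t.
(((t ∨ ¬r) ∧ ((r ∧ (t ∨ r)) ↔ (p ∧ ¬p))) → ¬s): β-rule — branch into ¬((t ∨ ¬r) ∧ ((r ∧ (t ∨ r)) ↔ (p ∧ ¬p)))  //  ¬s.
  branch 1 (add ¬((t ∨ ¬r) ∧ ((r ∧ (t ∨ r)) ↔ (p ∧ ¬p)))):
    ¬((t ∨ ¬r) ∧ ((r ∧ (t ∨ r)) ↔ (p ∧ ¬p))): β-rule — branch into ¬(t ∨ ¬r)  //  ¬((r ∧ (t ∨ r)) ↔ (p ∧ ¬p)).
      branch 1.1 (add ¬(t ∨ ¬r)):
        ¬(t ∨ ¬r): α-rule — add ¬t, ¬¬r.
        ○ open, literals {r=true, t=false}.
      branch 1.2 (add ¬((r ∧ (t ∨ r)) ↔ (p ∧ ¬p))):
        ¬((r ∧ (t ∨ r)) ↔ (p ∧ ¬p)): β-rule — branch into (r ∧ (t ∨ r)), ¬(p ∧ ¬p)  //  ¬(r ∧ (t ∨ r)), (p ∧ ¬p).
          branch 1.2.1 (add (r ∧ (t ∨ r)), ¬(p ∧ ¬p)):
            (r ∧ (t ∨ r)): α-rule — add r, (t ∨ r).
            ¬(p ∧ ¬p): β-rule — branch into ¬p  //  ¬¬p.
              branch 1.2.1.1 (add ¬p):
                (t ∨ r): β-rule — branch into t  //  r.
                  branch 1.2.1.1.1 (add t):
                    × closes — contains both t and ¬t.
                  branch 1.2.1.1.2 (add r):
                    ○ open, literals {p=false, r=true, t=false}.
              branch 1.2.1.2 (add ¬¬p):
                (t ∨ r): β-rule — branch into t  //  r.
                  branch 1.2.1.2.1 (add t):
                    × closes — contains both t and ¬t.
                  branch 1.2.1.2.2 (add r):
                    ○ open, literals {p=true, r=true, t=false}.
          branch 1.2.2 (add ¬(r ∧ (t ∨ r)), (p ∧ ¬p)):
            (p ∧ ¬p): α-rule — add p, ¬p.
            × closes — contains both p and ¬p.
  branch 2 (add ¬s):
    ○ open, literals {s=false, t=false}.
3 branches closed, 4 open.
Each open branch fixes some atoms; the unmentioned ones are free. Counting distinct full assignments: branch {r=true, t=false} (p, q, s) contributes 8 new; branch {p=false, r=true, t=false} (q, s) contributes 0 new; branch {p=true, r=true, t=false} (q, s) contributes 0 new; branch {s=false, t=false} (p, q, r) contributes 4 new. Total: 12.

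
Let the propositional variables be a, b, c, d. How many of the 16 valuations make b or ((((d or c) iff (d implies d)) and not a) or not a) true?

12

Initial set: {T (b or ((((d or c) iff (d implies d)) and not a) or not a))}.
T (b or ((((d or c) iff (d implies d)) and not a) or not a)): β-rule — branch into T b  //  T ((((d or c) iff (d implies d)) and not a) or not a).
  branch 1 (add T b):
    ○ open, literals {b=true}.
  branch 2 (add T ((((d or c) iff (d implies d)) and not a) or not a)):
    T ((((d or c) iff (d implies d)) and not a) or not a): β-rule — branch into T (((d or c) iff (d implies d)) and not a)  //  T not a.
      branch 2.1 (add T (((d or c) iff (d implies d)) and not a)):
        T (((d or c) iff (d implies d)) and not a): α-rule — add T ((d or c) iff (d implies d)), T not a.
        T ((d or c) iff (d implies d)): β-rule — branch into T (d or c), T (d implies d)  //  F (d or c), F (d implies d).
          branch 2.1.1 (add T (d or c), T (d implies d)):
            T (d or c): β-rule — branch into T d  //  T c.
              branch 2.1.1.1 (add T d):
                T (d implies d): β-rule — branch into F d  //  T d.
                  branch 2.1.1.1.1 (add F d):
                    × closes — contains both d and not d.
                  branch 2.1.1.1.2 (add T d):
                    ○ open, literals {a=false, d=true}.
              branch 2.1.1.2 (add T c):
                T (d implies d): β-rule — branch into F d  //  T d.
                  branch 2.1.1.2.1 (add F d):
                    ○ open, literals {a=false, c=true, d=false}.
                  branch 2.1.1.2.2 (add T d):
                    ○ open, literals {a=false, c=true, d=true}.
          branch 2.1.2 (add F (d or c), F (d implies d)):
            F (d or c): α-rule — add F d, F c.
            F (d implies d): α-rule — add T d, F d.
            × closes — contains both d and not d.
      branch 2.2 (add T not a):
        ○ open, literals {a=false}.
2 branches closed, 5 open.
Each open branch fixes some atoms; the unmentioned ones are free. Counting distinct full assignments: branch {b=true} (a, c, d) contributes 8 new; branch {a=false, d=true} (b, c) contributes 2 new; branch {a=false, c=true, d=false} (b) contributes 1 new; branch {a=false, c=true, d=true} (b) contributes 0 new; branch {a=false} (b, c, d) contributes 1 new. Total: 12.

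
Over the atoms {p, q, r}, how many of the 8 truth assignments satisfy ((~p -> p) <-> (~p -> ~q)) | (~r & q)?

Initial set: {T (((~p -> p) <-> (~p -> ~q)) | (~r & q))}.
T (((~p -> p) <-> (~p -> ~q)) | (~r & q)): β-rule — branch into T ((~p -> p) <-> (~p -> ~q))  //  T (~r & q).
  branch 1 (add T ((~p -> p) <-> (~p -> ~q))):
    T ((~p -> p) <-> (~p -> ~q)): β-rule — branch into T (~p -> p), T (~p -> ~q)  //  F (~p -> p), F (~p -> ~q).
      branch 1.1 (add T (~p -> p), T (~p -> ~q)):
        T (~p -> p): β-rule — branch into F ~p  //  T p.
          branch 1.1.1 (add F ~p):
            T (~p -> ~q): β-rule — branch into F ~p  //  T ~q.
              branch 1.1.1.1 (add F ~p):
                ○ open, literals {p=T}.
              branch 1.1.1.2 (add T ~q):
                ○ open, literals {p=T, q=F}.
          branch 1.1.2 (add T p):
            T (~p -> ~q): β-rule — branch into F ~p  //  T ~q.
              branch 1.1.2.1 (add F ~p):
                ○ open, literals {p=T}.
              branch 1.1.2.2 (add T ~q):
                ○ open, literals {p=T, q=F}.
      branch 1.2 (add F (~p -> p), F (~p -> ~q)):
        F (~p -> p): α-rule — add T ~p, F p.
        F (~p -> ~q): α-rule — add T ~p, F ~q.
        ○ open, literals {p=F, q=T}.
  branch 2 (add T (~r & q)):
    T (~r & q): α-rule — add T ~r, T q.
    ○ open, literals {q=T, r=F}.
0 branches closed, 6 open.
Each open branch fixes some atoms; the unmentioned ones are free. Counting distinct full assignments: branch {p=T} (q, r) contributes 4 new; branch {p=T, q=F} (r) contributes 0 new; branch {p=T} (q, r) contributes 0 new; branch {p=T, q=F} (r) contributes 0 new; branch {p=F, q=T} (r) contributes 2 new; branch {q=T, r=F} (p) contributes 0 new. Total: 6.

6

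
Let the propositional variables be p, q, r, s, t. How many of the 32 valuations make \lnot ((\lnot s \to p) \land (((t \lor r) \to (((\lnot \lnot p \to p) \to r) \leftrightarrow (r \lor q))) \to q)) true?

Initial set: {T \lnot ((\lnot s \to p) \land (((t \lor r) \to (((\lnot \lnot p \to p) \to r) \leftrightarrow (r \lor q))) \to q))}.
T \lnot ((\lnot s \to p) \land (((t \lor r) \to (((\lnot \lnot p \to p) \to r) \leftrightarrow (r \lor q))) \to q)): β-rule — branch into F (\lnot s \to p)  //  F (((t \lor r) \to (((\lnot \lnot p \to p) \to r) \leftrightarrow (r \lor q))) \to q).
  branch 1 (add F (\lnot s \to p)):
    F (\lnot s \to p): α-rule — add T \lnot s, F p.
    ○ open, literals {p=0, s=0}.
  branch 2 (add F (((t \lor r) \to (((\lnot \lnot p \to p) \to r) \leftrightarrow (r \lor q))) \to q)):
    F (((t \lor r) \to (((\lnot \lnot p \to p) \to r) \leftrightarrow (r \lor q))) \to q): α-rule — add T ((t \lor r) \to (((\lnot \lnot p \to p) \to r) \leftrightarrow (r \lor q))), F q.
    T ((t \lor r) \to (((\lnot \lnot p \to p) \to r) \leftrightarrow (r \lor q))): β-rule — branch into F (t \lor r)  //  T (((\lnot \lnot p \to p) \to r) \leftrightarrow (r \lor q)).
      branch 2.1 (add F (t \lor r)):
        F (t \lor r): α-rule — add F t, F r.
        ○ open, literals {q=0, r=0, t=0}.
      branch 2.2 (add T (((\lnot \lnot p \to p) \to r) \leftrightarrow (r \lor q))):
        T (((\lnot \lnot p \to p) \to r) \leftrightarrow (r \lor q)): β-rule — branch into T ((\lnot \lnot p \to p) \to r), T (r \lor q)  //  F ((\lnot \lnot p \to p) \to r), F (r \lor q).
          branch 2.2.1 (add T ((\lnot \lnot p \to p) \to r), T (r \lor q)):
            T ((\lnot \lnot p \to p) \to r): β-rule — branch into F (\lnot \lnot p \to p)  //  T r.
              branch 2.2.1.1 (add F (\lnot \lnot p \to p)):
                F (\lnot \lnot p \to p): α-rule — add T \lnot \lnot p, F p.
                T \lnot \lnot p: drop double negation, giving T p.
                × closes — contains both p and \lnot p.
              branch 2.2.1.2 (add T r):
                T (r \lor q): β-rule — branch into T r  //  T q.
                  branch 2.2.1.2.1 (add T r):
                    ○ open, literals {q=0, r=1}.
                  branch 2.2.1.2.2 (add T q):
                    × closes — contains both q and \lnot q.
          branch 2.2.2 (add F ((\lnot \lnot p \to p) \to r), F (r \lor q)):
            F ((\lnot \lnot p \to p) \to r): α-rule — add T (\lnot \lnot p \to p), F r.
            F (r \lor q): α-rule — add F r, F q.
            T (\lnot \lnot p \to p): β-rule — branch into F \lnot \lnot p  //  T p.
              branch 2.2.2.1 (add F \lnot \lnot p):
                F \lnot \lnot p: drop double negation, giving F p.
                ○ open, literals {p=0, q=0, r=0}.
              branch 2.2.2.2 (add T p):
                ○ open, literals {p=1, q=0, r=0}.
2 branches closed, 5 open.
Each open branch fixes some atoms; the unmentioned ones are free. Counting distinct full assignments: branch {p=0, s=0} (q, r, t) contributes 8 new; branch {q=0, r=0, t=0} (p, s) contributes 3 new; branch {q=0, r=1} (p, s, t) contributes 6 new; branch {p=0, q=0, r=0} (s, t) contributes 1 new; branch {p=1, q=0, r=0} (s, t) contributes 2 new. Total: 20.

20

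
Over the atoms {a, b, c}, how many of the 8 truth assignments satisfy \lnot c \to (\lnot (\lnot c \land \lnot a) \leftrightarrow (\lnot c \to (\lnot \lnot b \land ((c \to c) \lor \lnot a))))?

Initial set: {(\lnot c \to (\lnot (\lnot c \land \lnot a) \leftrightarrow (\lnot c \to (\lnot \lnot b \land ((c \to c) \lor \lnot a)))))}.
(\lnot c \to (\lnot (\lnot c \land \lnot a) \leftrightarrow (\lnot c \to (\lnot \lnot b \land ((c \to c) \lor \lnot a))))): β-rule — branch into \lnot \lnot c  //  (\lnot (\lnot c \land \lnot a) \leftrightarrow (\lnot c \to (\lnot \lnot b \land ((c \to c) \lor \lnot a)))).
  branch 1 (add \lnot \lnot c):
    ○ open, literals {c=true}.
  branch 2 (add (\lnot (\lnot c \land \lnot a) \leftrightarrow (\lnot c \to (\lnot \lnot b \land ((c \to c) \lor \lnot a))))):
    (\lnot (\lnot c \land \lnot a) \leftrightarrow (\lnot c \to (\lnot \lnot b \land ((c \to c) \lor \lnot a)))): β-rule — branch into \lnot (\lnot c \land \lnot a), (\lnot c \to (\lnot \lnot b \land ((c \to c) \lor \lnot a)))  //  \lnot \lnot (\lnot c \land \lnot a), \lnot (\lnot c \to (\lnot \lnot b \land ((c \to c) \lor \lnot a))).
      branch 2.1 (add \lnot (\lnot c \land \lnot a), (\lnot c \to (\lnot \lnot b \land ((c \to c) \lor \lnot a)))):
        \lnot (\lnot c \land \lnot a): β-rule — branch into \lnot \lnot c  //  \lnot \lnot a.
          branch 2.1.1 (add \lnot \lnot c):
            (\lnot c \to (\lnot \lnot b \land ((c \to c) \lor \lnot a))): β-rule — branch into \lnot \lnot c  //  (\lnot \lnot b \land ((c \to c) \lor \lnot a)).
              branch 2.1.1.1 (add \lnot \lnot c):
                ○ open, literals {c=true}.
              branch 2.1.1.2 (add (\lnot \lnot b \land ((c \to c) \lor \lnot a))):
                (\lnot \lnot b \land ((c \to c) \lor \lnot a)): α-rule — add \lnot \lnot b, ((c \to c) \lor \lnot a).
                \lnot \lnot b: drop double negation, giving b.
                ((c \to c) \lor \lnot a): β-rule — branch into (c \to c)  //  \lnot a.
                  branch 2.1.1.2.1 (add (c \to c)):
                    (c \to c): β-rule — branch into \lnot c  //  c.
                      branch 2.1.1.2.1.1 (add \lnot c):
                        × closes — contains both c and \lnot c.
                      branch 2.1.1.2.1.2 (add c):
                        ○ open, literals {b=true, c=true}.
                  branch 2.1.1.2.2 (add \lnot a):
                    ○ open, literals {a=false, b=true, c=true}.
          branch 2.1.2 (add \lnot \lnot a):
            (\lnot c \to (\lnot \lnot b \land ((c \to c) \lor \lnot a))): β-rule — branch into \lnot \lnot c  //  (\lnot \lnot b \land ((c \to c) \lor \lnot a)).
              branch 2.1.2.1 (add \lnot \lnot c):
                ○ open, literals {a=true, c=true}.
              branch 2.1.2.2 (add (\lnot \lnot b \land ((c \to c) \lor \lnot a))):
                (\lnot \lnot b \land ((c \to c) \lor \lnot a)): α-rule — add \lnot \lnot b, ((c \to c) \lor \lnot a).
                \lnot \lnot b: drop double negation, giving b.
                ((c \to c) \lor \lnot a): β-rule — branch into (c \to c)  //  \lnot a.
                  branch 2.1.2.2.1 (add (c \to c)):
                    (c \to c): β-rule — branch into \lnot c  //  c.
                      branch 2.1.2.2.1.1 (add \lnot c):
                        ○ open, literals {a=true, b=true, c=false}.
                      branch 2.1.2.2.1.2 (add c):
                        ○ open, literals {a=true, b=true, c=true}.
                  branch 2.1.2.2.2 (add \lnot a):
                    × closes — contains both a and \lnot a.
      branch 2.2 (add \lnot \lnot (\lnot c \land \lnot a), \lnot (\lnot c \to (\lnot \lnot b \land ((c \to c) \lor \lnot a)))):
        \lnot \lnot (\lnot c \land \lnot a): α-rule — add \lnot c, \lnot a.
        \lnot (\lnot c \to (\lnot \lnot b \land ((c \to c) \lor \lnot a))): α-rule — add \lnot c, \lnot (\lnot \lnot b \land ((c \to c) \lor \lnot a)).
        \lnot (\lnot \lnot b \land ((c \to c) \lor \lnot a)): β-rule — branch into \lnot \lnot \lnot b  //  \lnot ((c \to c) \lor \lnot a).
          branch 2.2.1 (add \lnot \lnot \lnot b):
            \lnot \lnot \lnot b: drop double negation, giving \lnot b.
            ○ open, literals {a=false, b=false, c=false}.
          branch 2.2.2 (add \lnot ((c \to c) \lor \lnot a)):
            \lnot ((c \to c) \lor \lnot a): α-rule — add \lnot (c \to c), \lnot \lnot a.
            × closes — contains both a and \lnot a.
3 branches closed, 8 open.
Each open branch fixes some atoms; the unmentioned ones are free. Counting distinct full assignments: branch {c=true} (a, b) contributes 4 new; branch {c=true} (a, b) contributes 0 new; branch {b=true, c=true} (a) contributes 0 new; branch {a=false, b=true, c=true} (none free) contributes 0 new; branch {a=true, c=true} (b) contributes 0 new; branch {a=true, b=true, c=false} (none free) contributes 1 new; branch {a=true, b=true, c=true} (none free) contributes 0 new; branch {a=false, b=false, c=false} (none free) contributes 1 new. Total: 6.

6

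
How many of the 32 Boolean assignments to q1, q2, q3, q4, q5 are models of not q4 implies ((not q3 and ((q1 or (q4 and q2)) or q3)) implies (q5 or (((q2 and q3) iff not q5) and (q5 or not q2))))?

Initial set: {T (not q4 implies ((not q3 and ((q1 or (q4 and q2)) or q3)) implies (q5 or (((q2 and q3) iff not q5) and (q5 or not q2)))))}.
T (not q4 implies ((not q3 and ((q1 or (q4 and q2)) or q3)) implies (q5 or (((q2 and q3) iff not q5) and (q5 or not q2))))): β-rule — branch into F not q4  //  T ((not q3 and ((q1 or (q4 and q2)) or q3)) implies (q5 or (((q2 and q3) iff not q5) and (q5 or not q2)))).
  branch 1 (add F not q4):
    ○ open, literals {q4=T}.
  branch 2 (add T ((not q3 and ((q1 or (q4 and q2)) or q3)) implies (q5 or (((q2 and q3) iff not q5) and (q5 or not q2))))):
    T ((not q3 and ((q1 or (q4 and q2)) or q3)) implies (q5 or (((q2 and q3) iff not q5) and (q5 or not q2)))): β-rule — branch into F (not q3 and ((q1 or (q4 and q2)) or q3))  //  T (q5 or (((q2 and q3) iff not q5) and (q5 or not q2))).
      branch 2.1 (add F (not q3 and ((q1 or (q4 and q2)) or q3))):
        F (not q3 and ((q1 or (q4 and q2)) or q3)): β-rule — branch into F not q3  //  F ((q1 or (q4 and q2)) or q3).
          branch 2.1.1 (add F not q3):
            ○ open, literals {q3=T}.
          branch 2.1.2 (add F ((q1 or (q4 and q2)) or q3)):
            F ((q1 or (q4 and q2)) or q3): α-rule — add F (q1 or (q4 and q2)), F q3.
            F (q1 or (q4 and q2)): α-rule — add F q1, F (q4 and q2).
            F (q4 and q2): β-rule — branch into F q4  //  F q2.
              branch 2.1.2.1 (add F q4):
                ○ open, literals {q1=F, q3=F, q4=F}.
              branch 2.1.2.2 (add F q2):
                ○ open, literals {q1=F, q2=F, q3=F}.
      branch 2.2 (add T (q5 or (((q2 and q3) iff not q5) and (q5 or not q2)))):
        T (q5 or (((q2 and q3) iff not q5) and (q5 or not q2))): β-rule — branch into T q5  //  T (((q2 and q3) iff not q5) and (q5 or not q2)).
          branch 2.2.1 (add T q5):
            ○ open, literals {q5=T}.
          branch 2.2.2 (add T (((q2 and q3) iff not q5) and (q5 or not q2))):
            T (((q2 and q3) iff not q5) and (q5 or not q2)): α-rule — add T ((q2 and q3) iff not q5), T (q5 or not q2).
            T ((q2 and q3) iff not q5): β-rule — branch into T (q2 and q3), T not q5  //  F (q2 and q3), F not q5.
              branch 2.2.2.1 (add T (q2 and q3), T not q5):
                T (q2 and q3): α-rule — add T q2, T q3.
                T (q5 or not q2): β-rule — branch into T q5  //  T not q2.
                  branch 2.2.2.1.1 (add T q5):
                    × closes — contains both q5 and not q5.
                  branch 2.2.2.1.2 (add T not q2):
                    × closes — contains both q2 and not q2.
              branch 2.2.2.2 (add F (q2 and q3), F not q5):
                T (q5 or not q2): β-rule — branch into T q5  //  T not q2.
                  branch 2.2.2.2.1 (add T q5):
                    F (q2 and q3): β-rule — branch into F q2  //  F q3.
                      branch 2.2.2.2.1.1 (add F q2):
                        ○ open, literals {q2=F, q5=T}.
                      branch 2.2.2.2.1.2 (add F q3):
                        ○ open, literals {q3=F, q5=T}.
                  branch 2.2.2.2.2 (add T not q2):
                    F (q2 and q3): β-rule — branch into F q2  //  F q3.
                      branch 2.2.2.2.2.1 (add F q2):
                        ○ open, literals {q2=F, q5=T}.
                      branch 2.2.2.2.2.2 (add F q3):
                        ○ open, literals {q2=F, q3=F, q5=T}.
2 branches closed, 9 open.
Each open branch fixes some atoms; the unmentioned ones are free. Counting distinct full assignments: branch {q4=T} (q1, q2, q3, q5) contributes 16 new; branch {q3=T} (q1, q2, q4, q5) contributes 8 new; branch {q1=F, q3=F, q4=F} (q2, q5) contributes 4 new; branch {q1=F, q2=F, q3=F} (q4, q5) contributes 0 new; branch {q5=T} (q1, q2, q3, q4) contributes 2 new; branch {q2=F, q5=T} (q1, q3, q4) contributes 0 new; branch {q3=F, q5=T} (q1, q2, q4) contributes 0 new; branch {q2=F, q5=T} (q1, q3, q4) contributes 0 new; branch {q2=F, q3=F, q5=T} (q1, q4) contributes 0 new. Total: 30.

30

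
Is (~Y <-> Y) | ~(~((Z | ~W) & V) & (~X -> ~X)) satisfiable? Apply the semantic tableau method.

Initial set: {((~Y <-> Y) | ~(~((Z | ~W) & V) & (~X -> ~X)))}.
((~Y <-> Y) | ~(~((Z | ~W) & V) & (~X -> ~X))): β-rule — branch into (~Y <-> Y)  //  ~(~((Z | ~W) & V) & (~X -> ~X)).
  branch 1 (add (~Y <-> Y)):
    (~Y <-> Y): β-rule — branch into ~Y, Y  //  ~~Y, ~Y.
      branch 1.1 (add ~Y, Y):
        × closes — contains both Y and ~Y.
      branch 1.2 (add ~~Y, ~Y):
        × closes — contains both Y and ~Y.
  branch 2 (add ~(~((Z | ~W) & V) & (~X -> ~X))):
    ~(~((Z | ~W) & V) & (~X -> ~X)): β-rule — branch into ~~((Z | ~W) & V)  //  ~(~X -> ~X).
      branch 2.1 (add ~~((Z | ~W) & V)):
        ~~((Z | ~W) & V): α-rule — add (Z | ~W), V.
        (Z | ~W): β-rule — branch into Z  //  ~W.
          branch 2.1.1 (add Z):
            ○ open, literals {V=true, Z=true}.
          branch 2.1.2 (add ~W):
            ○ open, literals {V=true, W=false}.
      branch 2.2 (add ~(~X -> ~X)):
        ~(~X -> ~X): α-rule — add ~X, ~~X.
        × closes — contains both X and ~X.
3 branches closed, 2 open.
An open branch gives a satisfying assignment: V=true, Z=true.

Satisfiable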